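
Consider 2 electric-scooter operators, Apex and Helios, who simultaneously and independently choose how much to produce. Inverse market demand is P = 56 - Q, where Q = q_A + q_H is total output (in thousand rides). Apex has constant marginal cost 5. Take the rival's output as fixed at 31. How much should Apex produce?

With the rival's output fixed at 31, Apex's profit is π_A = (56 - 31 - q_A)q_A - (5q_A) = (25 - q_A)q_A - (5q_A).
∂π_A/∂q_A = 20 - 2q_A = 0, so q_A = 10.

10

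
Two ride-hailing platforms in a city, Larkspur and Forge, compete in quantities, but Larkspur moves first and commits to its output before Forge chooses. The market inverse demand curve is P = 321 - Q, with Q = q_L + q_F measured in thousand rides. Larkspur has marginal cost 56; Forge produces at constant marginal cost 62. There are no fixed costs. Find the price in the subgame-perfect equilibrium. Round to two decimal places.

The follower Forge best-responds to any q_L: π_F = (321 - Q)q_F - 62q_F.
Setting the follower's marginal profit to zero, 259 - q_L - 2q_F = 0, i.e. q_F = (259 - q_L)/2.
The leader anticipates this reaction. Substituting into P = 321 - Q gives P = 383/2 - (1/2)q_L, so π_L = (383/2 - (1/2)q_L)q_L - 56q_L.
Leader FOC: 271/2 - q_L = 0, so q_L = 271/2.
Then q_F = (259 - 271/2)/2 = 247/4.
Total output Q = 789/4, so price P = 321 - 789/4 = 495/4.

123.75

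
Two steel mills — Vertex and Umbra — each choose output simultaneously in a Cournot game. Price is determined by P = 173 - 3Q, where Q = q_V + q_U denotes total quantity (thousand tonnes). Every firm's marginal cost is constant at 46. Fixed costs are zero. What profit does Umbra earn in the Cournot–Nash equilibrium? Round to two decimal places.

597.37

A representative firm's profit is π_i = q_i(173 - 3Q) - 46q_i.
First-order condition (treating rivals' output as given): 127 - 6q_i - 3q_j = 0.
With identical firms every q_j equals q_i, so q_j = q_i and 127 = 9q_i, giving q_i = 127/9.
Price P = 173 - 3·(254/9) = 265/3.
Umbra's profit: (265/3 - 46)·(127/9) = 597.3704.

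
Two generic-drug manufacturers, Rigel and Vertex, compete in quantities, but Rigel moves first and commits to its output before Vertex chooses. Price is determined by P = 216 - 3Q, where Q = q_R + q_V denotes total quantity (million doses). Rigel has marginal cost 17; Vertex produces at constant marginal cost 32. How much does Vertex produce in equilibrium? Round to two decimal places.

12.83

Solve by backward induction. Given q_R, the follower Vertex maximises π_V = (216 - 3q_R - 3q_V)q_V - 32q_V.
Follower FOC: 184 - 3q_R - 6q_V = 0, so q_V(q_R) = (184 - 3q_R)/6.
The leader anticipates this reaction. Substituting into P = 216 - 3Q gives P = 124 - (3/2)q_R, so π_R = (124 - (3/2)q_R)q_R - 17q_R.
Maximising: ∂π_R/∂q_R = 107 - 3q_R = 0, giving q_R = 107/3.
Then q_V = (184 - 3·(107/3))/6 = 77/6.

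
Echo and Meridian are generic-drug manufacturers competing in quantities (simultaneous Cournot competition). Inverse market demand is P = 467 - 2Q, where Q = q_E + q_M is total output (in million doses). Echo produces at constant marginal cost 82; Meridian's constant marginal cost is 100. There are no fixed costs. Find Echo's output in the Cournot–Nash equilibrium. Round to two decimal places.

67.17

Echo's profit: π_E = (467 - 2Q)q_E - (82q_E). Setting ∂π_E/∂q_E = 0: 385 - 4q_E - 2(q_M) = 0.
Meridian's first-order condition: 367 - 4q_M - 2(q_E) = 0.
Best responses: q_E = (385 - 2q_M)/4, q_M = (367 - 2q_E)/4.
Solving the pair: q_E = 403/6, q_M = 349/6.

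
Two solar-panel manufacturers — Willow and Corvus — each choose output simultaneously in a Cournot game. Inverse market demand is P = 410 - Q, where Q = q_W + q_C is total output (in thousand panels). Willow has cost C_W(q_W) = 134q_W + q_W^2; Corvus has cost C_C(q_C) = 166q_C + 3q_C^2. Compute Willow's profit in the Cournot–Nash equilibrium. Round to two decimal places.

8027.67

Willow's profit: π_W = (410 - Q)q_W - (134q_W + q_W²). Setting ∂π_W/∂q_W = 0: 276 - 4q_W - (q_C) = 0.
Corvus's profit: π_C = (410 - Q)q_C - (166q_C + 3q_C²). Setting ∂π_C/∂q_C = 0: 244 - 8q_C - (q_W) = 0.
So q_W = (276 - q_C)/4 and q_C = (244 - q_W)/8.
Solving the pair: q_W = 1964/31, q_C = 700/31.
Price P = 410 - 85.9355 = 324.0645.
Willow's profit: 324.0645·(1964/31) - 134·(1964/31) - (1964/31)² = 8027.6712.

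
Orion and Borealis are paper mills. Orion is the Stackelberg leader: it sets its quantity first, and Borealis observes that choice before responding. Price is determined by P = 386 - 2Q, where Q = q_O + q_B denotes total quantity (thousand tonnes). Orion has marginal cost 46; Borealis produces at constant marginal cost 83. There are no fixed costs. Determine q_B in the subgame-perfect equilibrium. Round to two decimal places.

28.63

The follower Borealis best-responds to any q_O: π_B = (386 - 2Q)q_B - 83q_B.
Follower FOC: 303 - 2q_O - 4q_B = 0, so q_B(q_O) = (303 - 2q_O)/4.
Orion substitutes q_B(q_O) into its own profit: π_O = q_O(386 - 2q_O - (303 - 2q_O)/2) - 46q_O = (469/2 - q_O)q_O - 46q_O.
The leader's first-order condition 377/2 - 2q_O = 0 yields q_O = 377/4.
Then q_B = (303 - 2·(377/4))/4 = 229/8.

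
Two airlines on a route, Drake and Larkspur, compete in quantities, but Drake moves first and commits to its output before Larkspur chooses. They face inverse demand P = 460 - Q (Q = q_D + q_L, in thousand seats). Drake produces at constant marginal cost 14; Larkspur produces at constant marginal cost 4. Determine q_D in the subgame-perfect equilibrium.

Solve by backward induction. Given q_D, the follower Larkspur maximises π_L = (460 - q_D - q_L)q_L - 4q_L.
∂π_L/∂q_L = 456 - q_D - 2q_L = 0 gives the reaction function q_L = (456 - q_D)/2.
Drake substitutes q_L(q_D) into its own profit: π_D = q_D(460 - q_D - (456 - q_D)/2) - 14q_D = (232 - (1/2)q_D)q_D - 14q_D.
Leader FOC: 218 - q_D = 0, so q_D = 218.
Then q_L = (456 - 218)/2 = 119.

218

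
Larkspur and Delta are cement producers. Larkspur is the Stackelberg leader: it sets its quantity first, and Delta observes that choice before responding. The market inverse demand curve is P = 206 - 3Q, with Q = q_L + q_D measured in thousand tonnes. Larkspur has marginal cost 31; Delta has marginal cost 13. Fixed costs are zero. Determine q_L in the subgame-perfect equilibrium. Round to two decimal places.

26.17

The follower Delta best-responds to any q_L: π_D = (206 - 3Q)q_D - 13q_D.
Setting the follower's marginal profit to zero, 193 - 3q_L - 6q_D = 0, i.e. q_D = (193 - 3q_L)/6.
Larkspur substitutes q_D(q_L) into its own profit: π_L = q_L(206 - 3q_L - (193 - 3q_L)/2) - 31q_L = (219/2 - (3/2)q_L)q_L - 31q_L.
Leader FOC: 157/2 - 3q_L = 0, so q_L = 157/6.
Then q_D = (193 - 3·(157/6))/6 = 229/12.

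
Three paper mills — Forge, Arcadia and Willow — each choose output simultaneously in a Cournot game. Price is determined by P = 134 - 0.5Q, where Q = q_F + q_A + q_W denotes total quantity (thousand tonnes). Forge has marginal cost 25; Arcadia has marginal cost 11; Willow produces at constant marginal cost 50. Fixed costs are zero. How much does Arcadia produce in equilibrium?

88

Forge's profit: π_F = (134 - 0.5Q)q_F - (25q_F). Setting ∂π_F/∂q_F = 0: 109 - q_F - (1/2)(q_A + q_W) = 0.
Arcadia's profit: π_A = (134 - 0.5Q)q_A - (11q_A). Setting ∂π_A/∂q_A = 0: 123 - q_A - (1/2)(q_F + q_W) = 0.
Willow's profit: π_W = (134 - 0.5Q)q_W - (50q_W). Setting ∂π_W/∂q_W = 0: 84 - q_W - (1/2)(q_F + q_A) = 0.
Summing all 3 equations gives 316 − 2Q = 0, hence Q = 158.
Back-substituting: q_F = (109 − 79)/(1/2) = 60, q_A = (123 − 79)/(1/2) = 88, q_W = (84 − 79)/(1/2) = 10.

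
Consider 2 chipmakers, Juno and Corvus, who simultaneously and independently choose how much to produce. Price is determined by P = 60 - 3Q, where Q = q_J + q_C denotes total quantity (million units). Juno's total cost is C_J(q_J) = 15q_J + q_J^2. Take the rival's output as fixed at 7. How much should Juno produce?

With the rival's output fixed at 7, Juno's profit is π_J = (60 - 3·7 - 3q_J)q_J - (15q_J + q_J²) = (39 - 3q_J)q_J - (15q_J + q_J²).
∂π_J/∂q_J = 24 - 8q_J = 0, so q_J = 3.

3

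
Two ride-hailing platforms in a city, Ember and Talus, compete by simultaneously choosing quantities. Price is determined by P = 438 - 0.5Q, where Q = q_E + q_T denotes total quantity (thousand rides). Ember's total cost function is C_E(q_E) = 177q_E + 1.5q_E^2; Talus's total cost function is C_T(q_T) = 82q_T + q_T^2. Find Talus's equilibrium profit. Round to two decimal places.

Ember's profit: π_E = (438 - 0.5Q)q_E - (177q_E + (3/2)q_E²). Setting ∂π_E/∂q_E = 0: 261 - 4q_E - (1/2)(q_T) = 0.
Talus's first-order condition: 356 - 3q_T - (1/2)(q_E) = 0.
Best responses: q_E = (261 - (1/2)q_T)/4, q_T = (356 - (1/2)q_E)/3.
Substituting one into the other gives q_E = 51.4894 and q_T = 110.0851.
Price P = 438 - (1/2)·161.5745 = 357.2128.
Talus's profit: 357.2128·110.0851 - 82·110.0851 - 110.0851² = 18178.0960.

18178.10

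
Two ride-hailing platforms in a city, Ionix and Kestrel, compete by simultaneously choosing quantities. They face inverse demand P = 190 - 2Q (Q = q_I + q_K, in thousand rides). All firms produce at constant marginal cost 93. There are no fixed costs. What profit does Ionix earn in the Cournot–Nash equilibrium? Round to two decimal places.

522.72

Each firm earns π_i = (190 - 2Q)q_i - 93q_i.
First-order condition (treating rivals' output as given): 97 - 4q_i - 2q_j = 0.
By symmetry each firm produces the same amount; substituting q_j = q_i yields q_i = 97/6.
Price P = 190 - 2·(97/3) = 376/3.
Ionix's profit: (376/3 - 93)·(97/6) = 522.7222.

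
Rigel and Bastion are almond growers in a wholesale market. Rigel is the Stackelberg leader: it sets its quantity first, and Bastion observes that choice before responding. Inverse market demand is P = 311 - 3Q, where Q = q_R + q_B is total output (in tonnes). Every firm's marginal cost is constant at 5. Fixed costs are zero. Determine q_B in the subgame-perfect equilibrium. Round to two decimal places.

25.50

The follower Bastion best-responds to any q_R: π_B = (311 - 3Q)q_B - 5q_B.
Follower FOC: 306 - 3q_R - 6q_B = 0, so q_B(q_R) = (306 - 3q_R)/6.
The leader anticipates this reaction. Substituting into P = 311 - 3Q gives P = 158 - (3/2)q_R, so π_R = (158 - (3/2)q_R)q_R - 5q_R.
The leader's first-order condition 153 - 3q_R = 0 yields q_R = 51.
Then q_B = (306 - 3·51)/6 = 51/2.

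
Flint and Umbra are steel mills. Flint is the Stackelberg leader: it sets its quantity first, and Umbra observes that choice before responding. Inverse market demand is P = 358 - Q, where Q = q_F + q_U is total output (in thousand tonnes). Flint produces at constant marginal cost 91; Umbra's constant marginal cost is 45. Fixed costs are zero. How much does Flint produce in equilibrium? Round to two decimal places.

110.50

Solve by backward induction. Given q_F, the follower Umbra maximises π_U = (358 - q_F - q_U)q_U - 45q_U.
Setting the follower's marginal profit to zero, 313 - q_F - 2q_U = 0, i.e. q_U = (313 - q_F)/2.
The leader anticipates this reaction. Substituting into P = 358 - Q gives P = 403/2 - (1/2)q_F, so π_F = (403/2 - (1/2)q_F)q_F - 91q_F.
Maximising: ∂π_F/∂q_F = 221/2 - q_F = 0, giving q_F = 221/2.
Then q_U = (313 - 221/2)/2 = 405/4.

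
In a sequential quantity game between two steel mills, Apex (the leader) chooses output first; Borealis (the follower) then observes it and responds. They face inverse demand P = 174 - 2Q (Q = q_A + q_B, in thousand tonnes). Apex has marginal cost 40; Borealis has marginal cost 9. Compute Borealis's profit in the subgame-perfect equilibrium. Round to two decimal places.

1610.28

Solve by backward induction. Given q_A, the follower Borealis maximises π_B = (174 - 2q_A - 2q_B)q_B - 9q_B.
Setting the follower's marginal profit to zero, 165 - 2q_A - 4q_B = 0, i.e. q_B = (165 - 2q_A)/4.
The leader anticipates this reaction. Substituting into P = 174 - 2Q gives P = 183/2 - q_A, so π_A = (183/2 - q_A)q_A - 40q_A.
The leader's first-order condition 103/2 - 2q_A = 0 yields q_A = 103/4.
Then q_B = (165 - 2·(103/4))/4 = 227/8.
Price P = 174 - 2·(433/8) = 263/4.
Borealis's profit: (263/4 - 9)·(227/8) = 1610.2813.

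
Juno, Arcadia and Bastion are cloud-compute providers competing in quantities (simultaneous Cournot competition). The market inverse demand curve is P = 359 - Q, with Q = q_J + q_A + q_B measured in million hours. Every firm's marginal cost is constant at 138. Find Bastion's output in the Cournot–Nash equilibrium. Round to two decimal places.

55.25

A representative firm's profit is π_i = q_i(359 - Q) - 138q_i.
Setting ∂π_i/∂q_i = 0 with rivals' quantities fixed: 221 - 2q_i - Σ_{j≠i} q_j = 0.
By symmetry each firm produces the same amount; substituting Σ_{j≠i} q_j = 2q_i yields q_i = 221/4.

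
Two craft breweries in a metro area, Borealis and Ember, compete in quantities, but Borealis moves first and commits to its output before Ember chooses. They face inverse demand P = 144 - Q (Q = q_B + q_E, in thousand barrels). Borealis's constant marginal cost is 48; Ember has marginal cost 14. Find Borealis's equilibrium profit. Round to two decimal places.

Solve by backward induction. Given q_B, the follower Ember maximises π_E = (144 - q_B - q_E)q_E - 14q_E.
∂π_E/∂q_E = 130 - q_B - 2q_E = 0 gives the reaction function q_E = (130 - q_B)/2.
Borealis substitutes q_E(q_B) into its own profit: π_B = q_B(144 - q_B - (130 - q_B)/2) - 48q_B = (79 - (1/2)q_B)q_B - 48q_B.
Leader FOC: 31 - q_B = 0, so q_B = 31.
Then q_E = (130 - 31)/2 = 99/2.
Price P = 144 - 161/2 = 127/2.
Borealis's profit: (127/2 - 48)·31 = 961/2.

480.50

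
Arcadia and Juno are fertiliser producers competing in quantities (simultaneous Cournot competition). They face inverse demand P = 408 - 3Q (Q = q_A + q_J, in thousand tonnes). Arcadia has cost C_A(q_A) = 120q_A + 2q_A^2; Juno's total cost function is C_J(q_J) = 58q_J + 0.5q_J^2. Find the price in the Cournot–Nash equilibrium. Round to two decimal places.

230.85

Arcadia's profit: π_A = (408 - 3Q)q_A - (120q_A + 2q_A²). Setting ∂π_A/∂q_A = 0: 288 - 10q_A - 3(q_J) = 0.
Juno's profit: π_J = (408 - 3Q)q_J - (58q_J + (1/2)q_J²). Setting ∂π_J/∂q_J = 0: 350 - 7q_J - 3(q_A) = 0.
Rearranging gives the reaction functions q_A = (288 - 3q_J)/10 and q_J = (350 - 3q_A)/7.
Substituting one into the other gives q_A = 966/61 and q_J = 43.2131.
Total output Q = 59.0492, so price P = 408 - 3·59.0492 = 230.8525.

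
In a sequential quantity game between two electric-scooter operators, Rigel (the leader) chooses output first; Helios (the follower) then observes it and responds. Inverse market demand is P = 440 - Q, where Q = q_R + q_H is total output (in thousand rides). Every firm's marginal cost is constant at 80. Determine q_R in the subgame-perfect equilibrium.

180

The follower Helios best-responds to any q_R: π_H = (440 - Q)q_H - 80q_H.
Follower FOC: 360 - q_R - 2q_H = 0, so q_H(q_R) = (360 - q_R)/2.
The leader anticipates this reaction. Substituting into P = 440 - Q gives P = 260 - (1/2)q_R, so π_R = (260 - (1/2)q_R)q_R - 80q_R.
The leader's first-order condition 180 - q_R = 0 yields q_R = 180.
Then q_H = (360 - 180)/2 = 90.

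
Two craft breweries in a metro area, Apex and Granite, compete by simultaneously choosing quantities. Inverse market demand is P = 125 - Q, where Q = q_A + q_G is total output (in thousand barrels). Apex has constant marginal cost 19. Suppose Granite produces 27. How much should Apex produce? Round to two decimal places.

With the rival's output fixed at 27, Apex's profit is π_A = (125 - 27 - q_A)q_A - (19q_A) = (98 - q_A)q_A - (19q_A).
∂π_A/∂q_A = 79 - 2q_A = 0, so q_A = 79/2.

39.50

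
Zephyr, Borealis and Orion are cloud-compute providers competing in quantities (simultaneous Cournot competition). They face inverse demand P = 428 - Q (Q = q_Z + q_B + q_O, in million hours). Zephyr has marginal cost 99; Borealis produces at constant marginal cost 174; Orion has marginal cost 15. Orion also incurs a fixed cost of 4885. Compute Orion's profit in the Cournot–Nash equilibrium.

Zephyr's profit: π_Z = (428 - Q)q_Z - (99q_Z). Setting ∂π_Z/∂q_Z = 0: 329 - 2q_Z - (q_B + q_O) = 0.
Borealis's profit: π_B = (428 - Q)q_B - (174q_B). Setting ∂π_B/∂q_B = 0: 254 - 2q_B - (q_Z + q_O) = 0.
Orion's profit: π_O = (428 - Q)q_O - (15q_O). Setting ∂π_O/∂q_O = 0: 413 - 2q_O - (q_Z + q_B) = 0.
Adding the 3 first-order conditions: 996 − 4Q = 0, so Q = 249.
Back-substituting: q_Z = (329 − 249) = 80, q_B = (254 − 249) = 5, q_O = (413 − 249) = 164.
Price P = 428 - 249 = 179.
Orion's profit: (179 - 15)·164 - 4885 = 22011.

22011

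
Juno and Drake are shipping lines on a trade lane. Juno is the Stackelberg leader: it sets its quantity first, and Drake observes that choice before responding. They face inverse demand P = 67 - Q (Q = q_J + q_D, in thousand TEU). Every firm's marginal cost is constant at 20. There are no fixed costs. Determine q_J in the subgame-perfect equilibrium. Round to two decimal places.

The follower Drake best-responds to any q_J: π_D = (67 - Q)q_D - 20q_D.
Setting the follower's marginal profit to zero, 47 - q_J - 2q_D = 0, i.e. q_D = (47 - q_J)/2.
The leader anticipates this reaction. Substituting into P = 67 - Q gives P = 87/2 - (1/2)q_J, so π_J = (87/2 - (1/2)q_J)q_J - 20q_J.
Maximising: ∂π_J/∂q_J = 47/2 - q_J = 0, giving q_J = 47/2.
Then q_D = (47 - 47/2)/2 = 47/4.

23.50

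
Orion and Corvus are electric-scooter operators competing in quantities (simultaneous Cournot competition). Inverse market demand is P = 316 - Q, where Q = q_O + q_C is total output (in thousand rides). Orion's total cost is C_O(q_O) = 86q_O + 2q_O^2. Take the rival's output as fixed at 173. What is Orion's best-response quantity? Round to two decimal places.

9.50

With the rival's output fixed at 173, Orion's profit is π_O = (316 - 173 - q_O)q_O - (86q_O + 2q_O²) = (143 - q_O)q_O - (86q_O + 2q_O²).
∂π_O/∂q_O = 57 - 6q_O = 0, so q_O = 19/2.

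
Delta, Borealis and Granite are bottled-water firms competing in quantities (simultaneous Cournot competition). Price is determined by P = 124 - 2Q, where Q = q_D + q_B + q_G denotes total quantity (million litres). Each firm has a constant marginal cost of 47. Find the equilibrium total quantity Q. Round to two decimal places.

28.88

Each firm earns π_i = (124 - 2Q)q_i - 47q_i.
Setting ∂π_i/∂q_i = 0 with rivals' quantities fixed: 77 - 4q_i - 2·Σ_{j≠i} q_j = 0.
By symmetry each firm produces the same amount; substituting Σ_{j≠i} q_j = 2q_i yields q_i = 77/8.
Total output Q = 77/8 + 77/8 + 77/8 = 231/8.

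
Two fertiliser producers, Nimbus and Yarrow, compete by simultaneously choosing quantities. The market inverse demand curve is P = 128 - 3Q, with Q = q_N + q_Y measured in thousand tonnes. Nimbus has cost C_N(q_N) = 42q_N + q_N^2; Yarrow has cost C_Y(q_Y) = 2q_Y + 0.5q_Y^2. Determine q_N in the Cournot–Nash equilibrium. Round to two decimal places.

Nimbus's profit: π_N = (128 - 3Q)q_N - (42q_N + q_N²). Setting ∂π_N/∂q_N = 0: 86 - 8q_N - 3(q_Y) = 0.
Yarrow's profit: π_Y = (128 - 3Q)q_Y - (2q_Y + (1/2)q_Y²). Setting ∂π_Y/∂q_Y = 0: 126 - 7q_Y - 3(q_N) = 0.
So q_N = (86 - 3q_Y)/8 and q_Y = (126 - 3q_N)/7.
Solving the pair: q_N = 224/47, q_Y = 750/47.

4.77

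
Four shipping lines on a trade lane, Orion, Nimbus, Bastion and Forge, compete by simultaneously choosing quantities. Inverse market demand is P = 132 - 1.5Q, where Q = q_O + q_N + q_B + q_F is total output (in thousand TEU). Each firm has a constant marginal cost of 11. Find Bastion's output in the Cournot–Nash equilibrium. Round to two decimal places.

16.13

Each firm earns π_i = (132 - 1.5Q)q_i - 11q_i.
First-order condition (treating rivals' output as given): 121 - 3q_i - (3/2)·Σ_{j≠i} q_j = 0.
With identical firms every q_j equals q_i, so Σ_{j≠i} q_j = 3q_i and 121 = (15/2)q_i, giving q_i = 242/15.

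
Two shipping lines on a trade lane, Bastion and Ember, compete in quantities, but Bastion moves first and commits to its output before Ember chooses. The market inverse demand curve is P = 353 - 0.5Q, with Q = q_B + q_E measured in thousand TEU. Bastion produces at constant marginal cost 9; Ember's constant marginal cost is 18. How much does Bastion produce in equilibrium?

353

The follower Ember best-responds to any q_B: π_E = (353 - 0.5Q)q_E - 18q_E.
Follower FOC: 335 - (1/2)q_B - q_E = 0, so q_E(q_B) = (335 - (1/2)q_B).
The leader anticipates this reaction. Substituting into P = 353 - 0.5Q gives P = 371/2 - (1/4)q_B, so π_B = (371/2 - (1/4)q_B)q_B - 9q_B.
Maximising: ∂π_B/∂q_B = 353/2 - (1/2)q_B = 0, giving q_B = 353.
Then q_E = (335 - (1/2)·353) = 317/2.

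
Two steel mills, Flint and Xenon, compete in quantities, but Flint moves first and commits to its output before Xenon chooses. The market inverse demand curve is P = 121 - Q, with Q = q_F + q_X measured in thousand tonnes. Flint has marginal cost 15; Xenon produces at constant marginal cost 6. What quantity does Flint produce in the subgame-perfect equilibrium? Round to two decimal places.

The follower Xenon best-responds to any q_F: π_X = (121 - Q)q_X - 6q_X.
∂π_X/∂q_X = 115 - q_F - 2q_X = 0 gives the reaction function q_X = (115 - q_F)/2.
The leader anticipates this reaction. Substituting into P = 121 - Q gives P = 127/2 - (1/2)q_F, so π_F = (127/2 - (1/2)q_F)q_F - 15q_F.
Maximising: ∂π_F/∂q_F = 97/2 - q_F = 0, giving q_F = 97/2.
Then q_X = (115 - 97/2)/2 = 133/4.

48.50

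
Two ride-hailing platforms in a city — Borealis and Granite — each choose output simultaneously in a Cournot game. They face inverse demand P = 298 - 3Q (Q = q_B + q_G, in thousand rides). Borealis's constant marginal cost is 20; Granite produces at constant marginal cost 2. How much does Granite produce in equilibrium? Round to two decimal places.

34.89

Borealis's profit: π_B = (298 - 3Q)q_B - (20q_B). Setting ∂π_B/∂q_B = 0: 278 - 6q_B - 3(q_G) = 0.
Granite's first-order condition: 296 - 6q_G - 3(q_B) = 0.
Best responses: q_B = (278 - 3q_G)/6, q_G = (296 - 3q_B)/6.
Substituting one into the other gives q_B = 260/9 and q_G = 314/9.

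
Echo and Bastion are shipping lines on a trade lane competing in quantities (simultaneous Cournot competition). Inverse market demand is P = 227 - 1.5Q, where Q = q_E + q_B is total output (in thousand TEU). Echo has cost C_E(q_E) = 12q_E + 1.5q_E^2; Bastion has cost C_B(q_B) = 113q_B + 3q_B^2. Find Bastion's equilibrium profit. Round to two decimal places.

219.59

Echo's profit: π_E = (227 - 1.5Q)q_E - (12q_E + (3/2)q_E²). Setting ∂π_E/∂q_E = 0: 215 - 6q_E - (3/2)(q_B) = 0.
Bastion's first-order condition: 114 - 9q_B - (3/2)(q_E) = 0.
Rearranging gives the reaction functions q_E = (215 - (3/2)q_B)/6 and q_B = (114 - (3/2)q_E)/9.
Substituting one into the other gives q_E = 784/23 and q_B = 482/69.
Price P = 227 - (3/2)·41.0725 = 165.3913.
Bastion's profit: 165.3913·(482/69) - 113·(482/69) - 3(482/69)² = 219.5879.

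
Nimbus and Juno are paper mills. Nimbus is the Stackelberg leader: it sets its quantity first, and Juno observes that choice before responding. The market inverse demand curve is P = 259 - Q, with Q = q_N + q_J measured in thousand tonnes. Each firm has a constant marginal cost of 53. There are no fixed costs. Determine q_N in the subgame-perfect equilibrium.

103

Solve by backward induction. Given q_N, the follower Juno maximises π_J = (259 - q_N - q_J)q_J - 53q_J.
Setting the follower's marginal profit to zero, 206 - q_N - 2q_J = 0, i.e. q_J = (206 - q_N)/2.
Nimbus substitutes q_J(q_N) into its own profit: π_N = q_N(259 - q_N - (206 - q_N)/2) - 53q_N = (156 - (1/2)q_N)q_N - 53q_N.
The leader's first-order condition 103 - q_N = 0 yields q_N = 103.
Then q_J = (206 - 103)/2 = 103/2.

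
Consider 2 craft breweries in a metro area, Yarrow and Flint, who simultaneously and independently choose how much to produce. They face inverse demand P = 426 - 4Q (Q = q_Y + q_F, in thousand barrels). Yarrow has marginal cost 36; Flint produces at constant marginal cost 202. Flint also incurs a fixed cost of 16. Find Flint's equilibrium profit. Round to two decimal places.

77.44

Yarrow's profit: π_Y = (426 - 4Q)q_Y - (36q_Y). Setting ∂π_Y/∂q_Y = 0: 390 - 8q_Y - 4(q_F) = 0.
Flint's first-order condition: 224 - 8q_F - 4(q_Y) = 0.
So q_Y = (390 - 4q_F)/8 and q_F = (224 - 4q_Y)/8.
Substituting one into the other gives q_Y = 139/3 and q_F = 29/6.
Price P = 426 - 4·(307/6) = 664/3.
Flint's profit: (664/3 - 202)·(29/6) - 16 = 697/9.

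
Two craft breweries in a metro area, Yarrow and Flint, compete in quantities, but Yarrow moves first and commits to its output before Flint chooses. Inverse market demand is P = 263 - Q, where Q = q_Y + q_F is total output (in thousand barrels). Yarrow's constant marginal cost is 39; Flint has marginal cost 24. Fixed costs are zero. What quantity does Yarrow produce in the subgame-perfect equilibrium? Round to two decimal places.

104.50

Solve by backward induction. Given q_Y, the follower Flint maximises π_F = (263 - q_Y - q_F)q_F - 24q_F.
Follower FOC: 239 - q_Y - 2q_F = 0, so q_F(q_Y) = (239 - q_Y)/2.
The leader anticipates this reaction. Substituting into P = 263 - Q gives P = 287/2 - (1/2)q_Y, so π_Y = (287/2 - (1/2)q_Y)q_Y - 39q_Y.
The leader's first-order condition 209/2 - q_Y = 0 yields q_Y = 209/2.
Then q_F = (239 - 209/2)/2 = 269/4.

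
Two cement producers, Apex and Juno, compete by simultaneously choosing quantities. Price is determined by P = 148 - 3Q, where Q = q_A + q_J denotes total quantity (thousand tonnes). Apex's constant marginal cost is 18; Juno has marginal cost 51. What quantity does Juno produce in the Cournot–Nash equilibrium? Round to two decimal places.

Apex's profit: π_A = (148 - 3Q)q_A - (18q_A). Setting ∂π_A/∂q_A = 0: 130 - 6q_A - 3(q_J) = 0.
Juno's profit: π_J = (148 - 3Q)q_J - (51q_J). Setting ∂π_J/∂q_J = 0: 97 - 6q_J - 3(q_A) = 0.
Best responses: q_A = (130 - 3q_J)/6, q_J = (97 - 3q_A)/6.
Solving the pair: q_A = 163/9, q_J = 64/9.

7.11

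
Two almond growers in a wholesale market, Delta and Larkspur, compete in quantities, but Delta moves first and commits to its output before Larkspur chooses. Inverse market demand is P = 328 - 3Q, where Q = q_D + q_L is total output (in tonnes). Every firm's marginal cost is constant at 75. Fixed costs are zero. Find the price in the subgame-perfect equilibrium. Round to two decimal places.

138.25

The follower Larkspur best-responds to any q_D: π_L = (328 - 3Q)q_L - 75q_L.
Setting the follower's marginal profit to zero, 253 - 3q_D - 6q_L = 0, i.e. q_L = (253 - 3q_D)/6.
The leader anticipates this reaction. Substituting into P = 328 - 3Q gives P = 403/2 - (3/2)q_D, so π_D = (403/2 - (3/2)q_D)q_D - 75q_D.
Maximising: ∂π_D/∂q_D = 253/2 - 3q_D = 0, giving q_D = 253/6.
Then q_L = (253 - 3·(253/6))/6 = 253/12.
Total output Q = 253/4, so price P = 328 - 3·(253/4) = 553/4.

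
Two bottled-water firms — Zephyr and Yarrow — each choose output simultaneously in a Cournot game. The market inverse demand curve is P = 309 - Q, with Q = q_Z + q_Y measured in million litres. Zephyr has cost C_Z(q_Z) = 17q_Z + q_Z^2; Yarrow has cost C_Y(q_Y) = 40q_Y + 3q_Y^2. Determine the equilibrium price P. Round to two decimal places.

Zephyr's profit: π_Z = (309 - Q)q_Z - (17q_Z + q_Z²). Setting ∂π_Z/∂q_Z = 0: 292 - 4q_Z - (q_Y) = 0.
Yarrow's first-order condition: 269 - 8q_Y - (q_Z) = 0.
Best responses: q_Z = (292 - q_Y)/4, q_Y = (269 - q_Z)/8.
Solving the pair: q_Z = 66.6774, q_Y = 784/31.
Total output Q = 91.9677, so price P = 309 - 91.9677 = 217.0323.

217.03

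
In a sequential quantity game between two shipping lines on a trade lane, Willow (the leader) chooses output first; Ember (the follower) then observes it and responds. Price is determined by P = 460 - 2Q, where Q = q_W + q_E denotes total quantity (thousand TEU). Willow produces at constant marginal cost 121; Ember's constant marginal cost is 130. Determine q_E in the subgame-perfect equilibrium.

The follower Ember best-responds to any q_W: π_E = (460 - 2Q)q_E - 130q_E.
Setting the follower's marginal profit to zero, 330 - 2q_W - 4q_E = 0, i.e. q_E = (330 - 2q_W)/4.
Willow substitutes q_E(q_W) into its own profit: π_W = q_W(460 - 2q_W - (330 - 2q_W)/2) - 121q_W = (295 - q_W)q_W - 121q_W.
The leader's first-order condition 174 - 2q_W = 0 yields q_W = 87.
Then q_E = (330 - 2·87)/4 = 39.

39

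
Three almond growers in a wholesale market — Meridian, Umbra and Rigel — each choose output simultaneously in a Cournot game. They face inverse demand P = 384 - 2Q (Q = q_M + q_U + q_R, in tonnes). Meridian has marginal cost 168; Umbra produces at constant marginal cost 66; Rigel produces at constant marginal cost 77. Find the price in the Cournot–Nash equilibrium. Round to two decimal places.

Meridian's profit: π_M = (384 - 2Q)q_M - (168q_M). Setting ∂π_M/∂q_M = 0: 216 - 4q_M - 2(q_U + q_R) = 0.
Umbra's profit: π_U = (384 - 2Q)q_U - (66q_U). Setting ∂π_U/∂q_U = 0: 318 - 4q_U - 2(q_M + q_R) = 0.
Rigel's profit: π_R = (384 - 2Q)q_R - (77q_R). Setting ∂π_R/∂q_R = 0: 307 - 4q_R - 2(q_M + q_U) = 0.
Adding the 3 conditions: 841 − 4Q − 4Q = 0, i.e. Q = 841/8.
Back-substituting: q_M = (216 − 841/4)/2 = 23/8, q_U = (318 − 841/4)/2 = 431/8, q_R = (307 − 841/4)/2 = 387/8.
Total output Q = 841/8, so price P = 384 - 2·(841/8) = 695/4.

173.75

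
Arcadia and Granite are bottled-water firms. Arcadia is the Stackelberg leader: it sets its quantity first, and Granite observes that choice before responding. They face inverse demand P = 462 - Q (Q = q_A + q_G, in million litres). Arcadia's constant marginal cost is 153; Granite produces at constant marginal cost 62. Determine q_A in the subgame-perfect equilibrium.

Solve by backward induction. Given q_A, the follower Granite maximises π_G = (462 - q_A - q_G)q_G - 62q_G.
Follower FOC: 400 - q_A - 2q_G = 0, so q_G(q_A) = (400 - q_A)/2.
The leader anticipates this reaction. Substituting into P = 462 - Q gives P = 262 - (1/2)q_A, so π_A = (262 - (1/2)q_A)q_A - 153q_A.
Maximising: ∂π_A/∂q_A = 109 - q_A = 0, giving q_A = 109.
Then q_G = (400 - 109)/2 = 291/2.

109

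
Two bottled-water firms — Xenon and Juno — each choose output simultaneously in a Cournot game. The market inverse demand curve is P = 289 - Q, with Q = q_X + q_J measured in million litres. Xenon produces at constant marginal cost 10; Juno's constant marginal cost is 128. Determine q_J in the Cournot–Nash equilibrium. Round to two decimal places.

14.33

Xenon's profit: π_X = (289 - Q)q_X - (10q_X). Setting ∂π_X/∂q_X = 0: 279 - 2q_X - (q_J) = 0.
Juno's profit: π_J = (289 - Q)q_J - (128q_J). Setting ∂π_J/∂q_J = 0: 161 - 2q_J - (q_X) = 0.
Rearranging gives the reaction functions q_X = (279 - q_J)/2 and q_J = (161 - q_X)/2.
Substituting one into the other gives q_X = 397/3 and q_J = 43/3.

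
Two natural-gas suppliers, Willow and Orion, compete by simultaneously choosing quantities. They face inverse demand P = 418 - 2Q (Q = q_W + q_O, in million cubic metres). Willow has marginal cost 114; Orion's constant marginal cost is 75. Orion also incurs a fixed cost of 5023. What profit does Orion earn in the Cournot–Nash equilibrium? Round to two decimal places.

Willow's profit: π_W = (418 - 2Q)q_W - (114q_W). Setting ∂π_W/∂q_W = 0: 304 - 4q_W - 2(q_O) = 0.
Orion's first-order condition: 343 - 4q_O - 2(q_W) = 0.
Best responses: q_W = (304 - 2q_O)/4, q_O = (343 - 2q_W)/4.
Substituting one into the other gives q_W = 265/6 and q_O = 191/3.
Price P = 418 - 2·(647/6) = 607/3.
Orion's profit: (607/3 - 75)·(191/3) - 5023 = 3083.8889.

3083.89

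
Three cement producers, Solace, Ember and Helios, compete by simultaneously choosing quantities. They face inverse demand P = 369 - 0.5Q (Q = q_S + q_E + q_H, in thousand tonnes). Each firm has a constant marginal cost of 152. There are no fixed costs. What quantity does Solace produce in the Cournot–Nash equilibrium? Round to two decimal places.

108.50

Each firm earns π_i = (369 - 0.5Q)q_i - 152q_i.
First-order condition (treating rivals' output as given): 217 - q_i - (1/2)·Σ_{j≠i} q_j = 0.
By symmetry each firm produces the same amount; substituting Σ_{j≠i} q_j = 2q_i yields q_i = 217/2.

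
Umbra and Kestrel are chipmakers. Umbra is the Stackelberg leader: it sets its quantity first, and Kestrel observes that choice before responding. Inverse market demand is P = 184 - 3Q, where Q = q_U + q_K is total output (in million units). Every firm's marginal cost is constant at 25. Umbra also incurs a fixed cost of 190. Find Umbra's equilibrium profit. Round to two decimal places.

The follower Kestrel best-responds to any q_U: π_K = (184 - 3Q)q_K - 25q_K.
∂π_K/∂q_K = 159 - 3q_U - 6q_K = 0 gives the reaction function q_K = (159 - 3q_U)/6.
The leader anticipates this reaction. Substituting into P = 184 - 3Q gives P = 209/2 - (3/2)q_U, so π_U = (209/2 - (3/2)q_U)q_U - 25q_U.
Maximising: ∂π_U/∂q_U = 159/2 - 3q_U = 0, giving q_U = 53/2.
Then q_K = (159 - 3·(53/2))/6 = 53/4.
Price P = 184 - 3·(159/4) = 259/4.
Umbra's profit: (259/4 - 25)·(53/2) - 190 = 863.3750.

863.38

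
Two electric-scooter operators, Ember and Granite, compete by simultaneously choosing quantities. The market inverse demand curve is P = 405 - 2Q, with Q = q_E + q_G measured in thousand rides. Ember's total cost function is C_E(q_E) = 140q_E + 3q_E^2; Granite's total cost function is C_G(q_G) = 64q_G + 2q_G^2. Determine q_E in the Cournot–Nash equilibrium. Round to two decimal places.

Ember's profit: π_E = (405 - 2Q)q_E - (140q_E + 3q_E²). Setting ∂π_E/∂q_E = 0: 265 - 10q_E - 2(q_G) = 0.
Granite's profit: π_G = (405 - 2Q)q_G - (64q_G + 2q_G²). Setting ∂π_G/∂q_G = 0: 341 - 8q_G - 2(q_E) = 0.
So q_E = (265 - 2q_G)/10 and q_G = (341 - 2q_E)/8.
Solving the pair: q_E = 719/38, q_G = 720/19.

18.92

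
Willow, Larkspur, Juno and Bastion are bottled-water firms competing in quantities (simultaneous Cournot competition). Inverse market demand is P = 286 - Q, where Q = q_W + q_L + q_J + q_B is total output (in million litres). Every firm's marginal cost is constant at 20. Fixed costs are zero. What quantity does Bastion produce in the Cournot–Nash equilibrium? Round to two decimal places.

53.20

Each firm earns π_i = (286 - Q)q_i - 20q_i.
First-order condition (treating rivals' output as given): 266 - 2q_i - Σ_{j≠i} q_j = 0.
By symmetry each firm produces the same amount; substituting Σ_{j≠i} q_j = 3q_i yields q_i = 266/5.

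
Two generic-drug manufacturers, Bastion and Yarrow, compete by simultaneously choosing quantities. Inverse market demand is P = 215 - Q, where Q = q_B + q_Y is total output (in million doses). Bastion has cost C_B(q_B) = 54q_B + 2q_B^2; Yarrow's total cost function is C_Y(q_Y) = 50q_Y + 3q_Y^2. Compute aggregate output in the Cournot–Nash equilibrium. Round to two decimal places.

41.53

Bastion's profit: π_B = (215 - Q)q_B - (54q_B + 2q_B²). Setting ∂π_B/∂q_B = 0: 161 - 6q_B - (q_Y) = 0.
Yarrow's first-order condition: 165 - 8q_Y - (q_B) = 0.
Best responses: q_B = (161 - q_Y)/6, q_Y = (165 - q_B)/8.
Solving the pair: q_B = 1123/47, q_Y = 829/47.
Total output Q = 1123/47 + 829/47 = 1952/47.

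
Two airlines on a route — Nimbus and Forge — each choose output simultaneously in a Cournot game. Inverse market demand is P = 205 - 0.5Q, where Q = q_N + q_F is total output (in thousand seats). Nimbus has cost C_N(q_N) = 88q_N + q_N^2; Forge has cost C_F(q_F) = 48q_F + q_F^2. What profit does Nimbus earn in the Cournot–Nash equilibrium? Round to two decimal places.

Nimbus's profit: π_N = (205 - 0.5Q)q_N - (88q_N + q_N²). Setting ∂π_N/∂q_N = 0: 117 - 3q_N - (1/2)(q_F) = 0.
Forge's first-order condition: 157 - 3q_F - (1/2)(q_N) = 0.
Rearranging gives the reaction functions q_N = (117 - (1/2)q_F)/3 and q_F = (157 - (1/2)q_N)/3.
Solving the pair: q_N = 218/7, q_F = 330/7.
Price P = 205 - (1/2)·(548/7) = 1161/7.
Nimbus's profit: (1161/7)·(218/7) - 88·(218/7) - (218/7)² = 1454.8163.

1454.82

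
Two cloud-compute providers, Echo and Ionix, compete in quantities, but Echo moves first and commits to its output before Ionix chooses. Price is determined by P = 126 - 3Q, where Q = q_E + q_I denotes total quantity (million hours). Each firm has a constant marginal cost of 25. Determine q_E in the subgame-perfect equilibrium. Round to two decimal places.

The follower Ionix best-responds to any q_E: π_I = (126 - 3Q)q_I - 25q_I.
∂π_I/∂q_I = 101 - 3q_E - 6q_I = 0 gives the reaction function q_I = (101 - 3q_E)/6.
The leader anticipates this reaction. Substituting into P = 126 - 3Q gives P = 151/2 - (3/2)q_E, so π_E = (151/2 - (3/2)q_E)q_E - 25q_E.
Leader FOC: 101/2 - 3q_E = 0, so q_E = 101/6.
Then q_I = (101 - 3·(101/6))/6 = 101/12.

16.83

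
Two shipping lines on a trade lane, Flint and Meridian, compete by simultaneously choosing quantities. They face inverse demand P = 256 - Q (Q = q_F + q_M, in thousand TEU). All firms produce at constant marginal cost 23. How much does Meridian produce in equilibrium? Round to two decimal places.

A representative firm's profit is π_i = q_i(256 - Q) - 23q_i.
First-order condition (treating rivals' output as given): 233 - 2q_i - q_j = 0.
By symmetry each firm produces the same amount; substituting q_j = q_i yields q_i = 233/3.

77.67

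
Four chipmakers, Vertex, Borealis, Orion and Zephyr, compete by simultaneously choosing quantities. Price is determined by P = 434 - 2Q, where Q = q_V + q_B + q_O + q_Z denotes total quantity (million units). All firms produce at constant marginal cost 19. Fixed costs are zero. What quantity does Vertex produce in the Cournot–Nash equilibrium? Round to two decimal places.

41.50

Each firm earns π_i = (434 - 2Q)q_i - 19q_i.
Setting ∂π_i/∂q_i = 0 with rivals' quantities fixed: 415 - 4q_i - 2·Σ_{j≠i} q_j = 0.
By symmetry each firm produces the same amount; substituting Σ_{j≠i} q_j = 3q_i yields q_i = 415/10 = 83/2.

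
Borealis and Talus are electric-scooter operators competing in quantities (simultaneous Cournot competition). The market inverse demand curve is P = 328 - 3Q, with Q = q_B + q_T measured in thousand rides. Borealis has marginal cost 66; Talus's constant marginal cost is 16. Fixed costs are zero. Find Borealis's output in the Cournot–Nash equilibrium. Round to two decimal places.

23.56

Borealis's profit: π_B = (328 - 3Q)q_B - (66q_B). Setting ∂π_B/∂q_B = 0: 262 - 6q_B - 3(q_T) = 0.
Talus's profit: π_T = (328 - 3Q)q_T - (16q_T). Setting ∂π_T/∂q_T = 0: 312 - 6q_T - 3(q_B) = 0.
Rearranging gives the reaction functions q_B = (262 - 3q_T)/6 and q_T = (312 - 3q_B)/6.
Solving the pair: q_B = 212/9, q_T = 362/9.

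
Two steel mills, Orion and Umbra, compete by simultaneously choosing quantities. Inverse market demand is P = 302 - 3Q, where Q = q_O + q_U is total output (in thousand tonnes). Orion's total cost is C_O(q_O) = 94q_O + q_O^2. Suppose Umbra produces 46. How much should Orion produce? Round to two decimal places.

8.75

With the rival's output fixed at 46, Orion's profit is π_O = (302 - 3·46 - 3q_O)q_O - (94q_O + q_O²) = (164 - 3q_O)q_O - (94q_O + q_O²).
∂π_O/∂q_O = 70 - 8q_O = 0, so q_O = 35/4.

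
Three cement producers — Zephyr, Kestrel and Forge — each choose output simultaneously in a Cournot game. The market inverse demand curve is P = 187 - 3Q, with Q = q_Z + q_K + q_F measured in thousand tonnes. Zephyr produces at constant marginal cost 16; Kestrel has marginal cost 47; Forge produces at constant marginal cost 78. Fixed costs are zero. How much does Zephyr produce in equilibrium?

Zephyr's profit: π_Z = (187 - 3Q)q_Z - (16q_Z). Setting ∂π_Z/∂q_Z = 0: 171 - 6q_Z - 3(q_K + q_F) = 0.
Kestrel's first-order condition: 140 - 6q_K - 3(q_Z + q_F) = 0.
Forge's profit: π_F = (187 - 3Q)q_F - (78q_F). Setting ∂π_F/∂q_F = 0: 109 - 6q_F - 3(q_Z + q_K) = 0.
Adding the 3 conditions: 420 − 6Q − 6Q = 0, i.e. Q = 35.
Back-substituting: q_Z = (171 − 105)/3 = 22, q_K = (140 − 105)/3 = 35/3, q_F = (109 − 105)/3 = 4/3.

22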